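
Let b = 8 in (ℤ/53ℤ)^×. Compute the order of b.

The order of 8 must divide p − 1 = 52 = 2^2 · 13.
Divisors: 1, 2, 4, 13, 26, 52.
Check each in increasing order: 8^1 ≡ 8;  8^2 ≡ 11;  8^4 ≡ 15;  8^13 ≡ 23;  8^26 ≡ 52;  8^52 ≡ 1.
Smallest exponent giving 1 is 52.

52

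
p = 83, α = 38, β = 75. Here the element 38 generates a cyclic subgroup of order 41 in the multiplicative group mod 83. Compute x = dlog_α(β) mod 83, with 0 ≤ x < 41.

Successive powers of 38 modulo 83:
  38^0=1  38^1=38  38^2=33  38^3=9  38^4=10  38^5=48
  38^6=81  38^7=7  38^8=17  38^9=65  38^10=63  38^11=70
  38^12=4  38^13=69  38^14=49  38^15=36  38^16=40  38^17=26
  38^18=75
So 38^18 ≡ 75 (mod 83), giving x = 18.

18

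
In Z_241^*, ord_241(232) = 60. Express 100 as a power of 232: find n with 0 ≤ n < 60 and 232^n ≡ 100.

44

Baby-step giant-step with m = ceil(sqrt(60)) = 8.
Baby table (232^j mod 241 for j=0..7):
  0:1  1:232  2:81  3:235  4:54  5:237  6:36  7:158
Giant step factor: 232^(-8) ≡ 231 (mod 241).
Scan 100·231^i mod 241 for i = 0, 1, …:
  i=0: 100   i=1: 205   i=2: 119   i=3: 15
  i=4: 91   i=5: 54
Match at i=5, j=4: n = 5·8 + 4 = 44.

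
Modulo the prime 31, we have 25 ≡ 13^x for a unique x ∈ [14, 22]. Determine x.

20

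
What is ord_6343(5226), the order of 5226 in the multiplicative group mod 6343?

302

The order of 5226 must divide p − 1 = 6342 = 2 · 3 · 7 · 151.
Divisors: 1, 2, 3, 6, 7, 14, 21, 42, 151, 302, 453, 906, 1057, 2114, 3171, 6342.
Check each in increasing order: 5226^1 ≡ 5226;  5226^2 ≡ 4461;  5226^3 ≡ 2661;  5226^6 ≡ 2133;  5226^7 ≡ 2407;  5226^14 ≡ 2490;  5226^21 ≡ 5638;  5226^42 ≡ 2271;  5226^151 ≡ 6342;  5226^302 ≡ 1.
Smallest exponent giving 1 is 302.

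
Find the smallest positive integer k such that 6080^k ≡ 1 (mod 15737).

15736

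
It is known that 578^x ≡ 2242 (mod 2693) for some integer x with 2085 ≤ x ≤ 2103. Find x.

2089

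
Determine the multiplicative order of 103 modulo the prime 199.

11

The order of 103 must divide p − 1 = 198 = 2 · 3^2 · 11.
Divisors: 1, 2, 3, 6, 9, 11, 18, 22, 33, 66, 99, 198.
Check each in increasing order: 103^1 ≡ 103;  103^2 ≡ 62;  103^3 ≡ 18;  103^6 ≡ 125;  103^9 ≡ 61;  103^11 ≡ 1.
Smallest exponent giving 1 is 11.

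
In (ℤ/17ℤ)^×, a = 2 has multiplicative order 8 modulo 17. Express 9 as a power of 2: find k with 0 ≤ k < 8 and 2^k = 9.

7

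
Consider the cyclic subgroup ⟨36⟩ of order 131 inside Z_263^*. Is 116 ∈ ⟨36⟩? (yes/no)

116 ∈ ⟨36⟩ iff 116^131 ≡ 1 (mod 263), since |⟨36⟩| = 131.
116^131 mod 263 = 262.
Since 262 ≠ 1, 116 does not lie in the subgroup.

no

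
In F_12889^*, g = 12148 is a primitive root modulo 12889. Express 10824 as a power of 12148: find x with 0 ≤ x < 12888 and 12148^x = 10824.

5830

Baby-step giant-step with m = ceil(sqrt(12888)) = 114.
Baby table (12148^j mod 12889 for j=0..113):
  0:1  1:12148  2:7743  3:10931  4:7310  5:9559  6:5731  7:6699
  8:11195  9:5021  10:4360  11:4379  12:3189  13:8527  14:9992  15:7103
  16:8278  17:1166  18:12446  19:6038  20:11214  21:3831  22:9698  23:5844
  24:300  25:9702  26:2880  27:5494  28:1870  29:6342  30:5063  31:11905
  32:7360  33:11176  34:6211  35:11911  36:2914  37:6078  38:7352  39:4215
  40:8712  41:1797  42:8879  43:6940  44:171  45:2179  46:9375  47:296
  48:12666  49:10575  50:437  51:11297  52:6773  53:7917  54:10887  55:1247
  56:3981  57:1660  58:7284  59:3047  60:10637  61:6051  62:1581  63:1378
  64:10022  65:10651  66:8566  67:6871  68:12633  69:9250  70:2698  71:11466
  72:10434  73:1806  74:2210  75:12182  76:8327  77:3524  78:5183  79:319
  80:8512  81:8218  82:6959  83:11870  84:7517  85:10840  86:10296  87:952
  88:3463  89:11717  90:4889  91:11949  92:534  93:3865  94:10282  95:11326
  96:11062  97:462  98:5661  99:7013  100:10523  101:302  102:8220  103:5477
  104:1578  105:3601  106:12571  107:3636  108:12414  109:3972  110:8329  111:2042
  112:7780  113:9292
Giant step factor: 12148^(-114) ≡ 2986 (mod 12889).
Scan 10824·2986^i mod 12889 for i = 0, 1, …:
  i=0: 10824   i=1: 7741   i=2: 4649   i=3: 461
  i=4: 10312   i=5: 12700   i=6: 2762   i=7: 11261
  i=8: 10834   i=9: 11823     …   i=50: 7712
  i=51: 8278
Match at i=51, j=16: x = 51·114 + 16 = 5830.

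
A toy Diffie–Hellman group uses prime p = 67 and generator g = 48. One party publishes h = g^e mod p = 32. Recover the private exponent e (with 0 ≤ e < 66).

17

Successive powers of 48 modulo 67:
  48^0=1  48^1=48  48^2=26  48^3=42  48^4=6  48^5=20
  48^6=22  48^7=51  48^8=36  48^9=53  48^10=65  48^11=38
  48^12=15  48^13=50  48^14=55  48^15=27  48^16=23  48^17=32
So 48^17 ≡ 32 (mod 67), giving e = 17.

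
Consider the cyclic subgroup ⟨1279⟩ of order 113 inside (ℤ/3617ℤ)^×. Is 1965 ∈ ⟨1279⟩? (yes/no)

1965 ∈ ⟨1279⟩ iff 1965^113 ≡ 1 (mod 3617), since |⟨1279⟩| = 113.
1965^113 mod 3617 = 1.
Since 1 = 1, 1965 lies in the subgroup.

yes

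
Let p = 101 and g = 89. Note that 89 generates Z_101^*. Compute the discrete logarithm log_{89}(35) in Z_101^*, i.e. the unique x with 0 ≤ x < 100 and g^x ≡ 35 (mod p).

Baby-step giant-step with m = ceil(sqrt(100)) = 10.
Baby table (89^j mod 101 for j=0..9):
  0:1  1:89  2:43  3:90  4:31  5:32  6:20  7:63
  8:52  9:83
Giant step factor: 89^(-10) ≡ 65 (mod 101).
Scan 35·65^i mod 101 for i = 0, 1, …:
  i=0: 35   i=1: 53   i=2: 11   i=3: 8
  i=4: 15   i=5: 66   i=6: 48   i=7: 90
Match at i=7, j=3: x = 7·10 + 3 = 73.

73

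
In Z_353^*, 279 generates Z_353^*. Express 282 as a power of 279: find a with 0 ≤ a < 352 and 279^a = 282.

193

Baby-step giant-step with m = ceil(sqrt(352)) = 19.
Baby table (279^j mod 353 for j=0..18):
  0:1  1:279  2:181  3:20  4:285  5:90  6:47  7:52
  8:35  9:234  10:334  11:347  12:91  13:326  14:233  15:55
  16:166  17:71  18:41
Giant step factor: 279^(-19) ≡ 79 (mod 353).
Scan 282·79^i mod 353 for i = 0, 1, …:
  i=0: 282   i=1: 39   i=2: 257   i=3: 182
  i=4: 258   i=5: 261   i=6: 145   i=7: 159
  i=8: 206   i=9: 36   i=10: 20
Match at i=10, j=3: a = 10·19 + 3 = 193.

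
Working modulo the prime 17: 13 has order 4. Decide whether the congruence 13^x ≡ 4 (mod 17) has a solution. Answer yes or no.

yes

⟨13⟩ has order 4; its elements mod 17 are {1, 4, 13, 16}.
4 is in this set.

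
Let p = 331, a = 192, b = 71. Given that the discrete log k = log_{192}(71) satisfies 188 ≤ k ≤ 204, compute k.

194

Compute 192^188 mod 331 = 238, then multiply by 192 repeatedly:
  192^188=238  192^189=18  192^190=146  192^191=228  192^192=84
  192^193=240  192^194=71
Found 71 at exponent 194.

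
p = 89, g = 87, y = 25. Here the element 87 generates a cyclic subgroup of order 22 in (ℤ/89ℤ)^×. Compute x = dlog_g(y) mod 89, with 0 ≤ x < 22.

17

Successive powers of 87 modulo 89:
  87^0=1  87^1=87  87^2=4  87^3=81  87^4=16  87^5=57
  87^6=64  87^7=50  87^8=78  87^9=22  87^10=45  87^11=88
  87^12=2  87^13=85  87^14=8  87^15=73  87^16=32  87^17=25
So 87^17 ≡ 25 (mod 89), giving x = 17.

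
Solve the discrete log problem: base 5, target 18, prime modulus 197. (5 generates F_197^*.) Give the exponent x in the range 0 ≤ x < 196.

123

Baby-step giant-step with m = ceil(sqrt(196)) = 14.
Baby table (5^j mod 197 for j=0..13):
  0:1  1:5  2:25  3:125  4:34  5:170  6:62  7:113
  8:171  9:67  10:138  11:99  12:101  13:111
Giant step factor: 5^(-14) ≡ 93 (mod 197).
Scan 18·93^i mod 197 for i = 0, 1, …:
  i=0: 18   i=1: 98   i=2: 52   i=3: 108
  i=4: 194   i=5: 115   i=6: 57   i=7: 179
  i=8: 99
Match at i=8, j=11: x = 8·14 + 11 = 123.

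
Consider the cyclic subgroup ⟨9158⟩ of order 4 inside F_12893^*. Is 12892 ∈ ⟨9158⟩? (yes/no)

⟨9158⟩ has order 4; its elements mod 12893 are {1, 3735, 9158, 12892}.
12892 is in this set.

yes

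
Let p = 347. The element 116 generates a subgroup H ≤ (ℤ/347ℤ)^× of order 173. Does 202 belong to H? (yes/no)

yes

202 ∈ ⟨116⟩ iff 202^173 ≡ 1 (mod 347), since |⟨116⟩| = 173.
202^173 mod 347 = 1.
Since 1 = 1, 202 lies in the subgroup.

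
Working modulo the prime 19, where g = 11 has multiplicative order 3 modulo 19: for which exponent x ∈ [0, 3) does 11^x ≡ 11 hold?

1

Successive powers of 11 modulo 19:
  11^0=1  11^1=11
So 11^1 ≡ 11 (mod 19), giving x = 1.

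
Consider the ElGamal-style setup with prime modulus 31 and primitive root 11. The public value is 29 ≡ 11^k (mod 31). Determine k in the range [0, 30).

Successive powers of 11 modulo 31:
  11^0=1  11^1=11  11^2=28  11^3=29
So 11^3 ≡ 29 (mod 31), giving k = 3.

3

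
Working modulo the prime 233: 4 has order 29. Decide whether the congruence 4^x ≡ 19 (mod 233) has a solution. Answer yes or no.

yes

19 ∈ ⟨4⟩ iff 19^29 ≡ 1 (mod 233), since |⟨4⟩| = 29.
19^29 mod 233 = 1.
Since 1 = 1, 19 lies in the subgroup.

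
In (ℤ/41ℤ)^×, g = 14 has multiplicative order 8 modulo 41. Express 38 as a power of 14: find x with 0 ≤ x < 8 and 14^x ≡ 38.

Successive powers of 14 modulo 41:
  14^0=1  14^1=14  14^2=32  14^3=38
So 14^3 ≡ 38 (mod 41), giving x = 3.

3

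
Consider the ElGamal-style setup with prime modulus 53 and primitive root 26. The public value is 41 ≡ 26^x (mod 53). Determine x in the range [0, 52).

Baby-step giant-step with m = ceil(sqrt(52)) = 8.
Baby table (26^j mod 53 for j=0..7):
  0:1  1:26  2:40  3:33  4:10  5:48  6:29  7:12
Giant step factor: 26^(-8) ≡ 44 (mod 53).
Scan 41·44^i mod 53 for i = 0, 1, …:
  i=0: 41   i=1: 2   i=2: 35   i=3: 3
  i=4: 26
Match at i=4, j=1: x = 4·8 + 1 = 33.

33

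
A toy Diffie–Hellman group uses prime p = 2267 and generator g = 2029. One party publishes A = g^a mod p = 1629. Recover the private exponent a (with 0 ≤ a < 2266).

Baby-step giant-step with m = ceil(sqrt(2266)) = 48.
Baby table (2029^j mod 2267 for j=0..47):
  0:1  1:2029  2:2236  3:577  4:961  5:249  6:1947  7:1349
  8:852  9:1254  10:792  11:1932  12:385  13:1317  14:1667  15:2246
  16:464  17:651  18:1485  19:222  20:1572  21:2186  22:1142  23:244
  24:870  25:1504  26:234  27:983  28:1814  29:1265  30:441  31:1591
  32:2198  33:553  34:2139  35:993  36:1701  37:955  38:1677  39:2133
  40:154  41:1887  42:2027  43:445  44:639  45:2074  46:594  47:1449
Giant step factor: 2029^(-48) ≡ 791 (mod 2267).
Scan 1629·791^i mod 2267 for i = 0, 1, …:
  i=0: 1629   i=1: 883   i=2: 217   i=3: 1622
  i=4: 2147   i=5: 294   i=6: 1320   i=7: 1300
  i=8: 1349
Match at i=8, j=7: a = 8·48 + 7 = 391.

391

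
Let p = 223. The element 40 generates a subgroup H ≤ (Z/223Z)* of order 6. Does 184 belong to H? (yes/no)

yes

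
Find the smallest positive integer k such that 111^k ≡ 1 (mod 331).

The order of 111 must divide p − 1 = 330 = 2 · 3 · 5 · 11.
Divisors: 1, 2, 3, 5, 6, 10, 11, 15, 22, 30, 33, 55, 66, 110, 165, 330.
Check each in increasing order: 111^1 ≡ 111;  111^2 ≡ 74;  111^3 ≡ 270;  111^5 ≡ 120;  111^6 ≡ 80;  111^10 ≡ 167;  111^11 ≡ 1.
Smallest exponent giving 1 is 11.

11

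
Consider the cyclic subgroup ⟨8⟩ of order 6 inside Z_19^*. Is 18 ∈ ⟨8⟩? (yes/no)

yes

⟨8⟩ has order 6; its elements mod 19 are {1, 7, 8, 11, 12, 18}.
18 is in this set.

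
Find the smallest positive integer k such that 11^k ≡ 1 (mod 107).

The order of 11 must divide p − 1 = 106 = 2 · 53.
Divisors: 1, 2, 53, 106.
Check each in increasing order: 11^1 ≡ 11;  11^2 ≡ 14;  11^53 ≡ 1.
Smallest exponent giving 1 is 53.

53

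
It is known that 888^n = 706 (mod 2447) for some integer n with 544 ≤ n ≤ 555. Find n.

555

Compute 888^544 mod 2447 = 206, then multiply by 888 repeatedly:
  888^544=206  888^545=1850  888^546=863  888^547=433  888^548=325
  888^549=2301  888^550=43  888^551=1479  888^552=1760  888^553=1694
  888^554=1814  888^555=706
Found 706 at exponent 555.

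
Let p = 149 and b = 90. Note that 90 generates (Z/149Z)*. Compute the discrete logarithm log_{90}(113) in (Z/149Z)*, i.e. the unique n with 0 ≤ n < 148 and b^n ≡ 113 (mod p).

142

Baby-step giant-step with m = ceil(sqrt(148)) = 13.
Baby table (90^j mod 149 for j=0..12):
  0:1  1:90  2:54  3:92  4:85  5:51  6:120  7:72
  8:73  9:14  10:68  11:11  12:96
Giant step factor: 90^(-13) ≡ 74 (mod 149).
Scan 113·74^i mod 149 for i = 0, 1, …:
  i=0: 113   i=1: 18   i=2: 140   i=3: 79
  i=4: 35   i=5: 57   i=6: 46   i=7: 126
  i=8: 86   i=9: 106   i=10: 96
Match at i=10, j=12: n = 10·13 + 12 = 142.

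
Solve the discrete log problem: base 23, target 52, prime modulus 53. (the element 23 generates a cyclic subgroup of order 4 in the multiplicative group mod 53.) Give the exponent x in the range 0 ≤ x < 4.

Successive powers of 23 modulo 53:
  23^0=1  23^1=23  23^2=52
So 23^2 ≡ 52 (mod 53), giving x = 2.

2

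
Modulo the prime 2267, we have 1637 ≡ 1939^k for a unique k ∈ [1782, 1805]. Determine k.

1793

Compute 1939^1782 mod 2267 = 2031, then multiply by 1939 repeatedly:
  1939^1782=2031  1939^1783=330  1939^1784=576  1939^1785=1500  1939^1786=2206
  1939^1787=1872  1939^1788=341  1939^1789=1502  1939^1790=1550  1939^1791=1675
  1939^1792=1481  1939^1793=1637
Found 1637 at exponent 1793.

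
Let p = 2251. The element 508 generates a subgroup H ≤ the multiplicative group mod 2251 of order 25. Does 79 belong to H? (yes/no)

no

⟨508⟩ has order 25; its elements mod 2251 are {1, 66, 115, 176, 361, 508, 523, 753, 837, 997, 1057, 1158, 1218, 1316, 1318, 1450, 1603, 1619, 1713, 1970, 2008, 2014, 2105, 2145, 2232}.
79 is not in this set.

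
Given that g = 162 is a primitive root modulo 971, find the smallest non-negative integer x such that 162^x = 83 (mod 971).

512

Baby-step giant-step with m = ceil(sqrt(970)) = 32.
Baby table (162^j mod 971 for j=0..31):
  0:1  1:162  2:27  3:490  4:729  5:607  6:263  7:853
  8:304  9:698  10:440  11:397  12:228  13:38  14:330  15:55
  16:171  17:514  18:733  19:284  20:371  21:871  22:307  23:213
  24:521  25:896  26:473  27:888  28:148  29:672  30:112  31:666
Giant step factor: 162^(-32) ≡ 35 (mod 971).
Scan 83·35^i mod 971 for i = 0, 1, …:
  i=0: 83   i=1: 963   i=2: 691   i=3: 881
  i=4: 734   i=5: 444   i=6: 4   i=7: 140
  i=8: 45   i=9: 604     …   i=15: 111
  i=16: 1
Match at i=16, j=0: x = 16·32 + 0 = 512.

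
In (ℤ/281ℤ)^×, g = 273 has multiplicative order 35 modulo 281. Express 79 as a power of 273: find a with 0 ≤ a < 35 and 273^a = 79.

10

Successive powers of 273 modulo 281:
  273^0=1  273^1=273  273^2=64  273^3=50  273^4=162  273^5=109
  273^6=252  273^7=232  273^8=111  273^9=236  273^10=79
So 273^10 ≡ 79 (mod 281), giving a = 10.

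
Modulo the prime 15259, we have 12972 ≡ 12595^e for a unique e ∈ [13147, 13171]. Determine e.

Compute 12595^13147 mod 15259 = 9722, then multiply by 12595 repeatedly:
  12595^13147=9722  12595^13148=10374  12595^13149=12972
Found 12972 at exponent 13149.

13149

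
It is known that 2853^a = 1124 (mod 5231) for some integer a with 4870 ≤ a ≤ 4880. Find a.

Compute 2853^4870 mod 5231 = 90, then multiply by 2853 repeatedly:
  2853^4870=90  2853^4871=451  2853^4872=5108  2853^4873=4789  2853^4874=4876
  2853^4875=1999  2853^4876=1357  2853^4877=581  2853^4878=4597  2853^4879=1124
Found 1124 at exponent 4879.

4879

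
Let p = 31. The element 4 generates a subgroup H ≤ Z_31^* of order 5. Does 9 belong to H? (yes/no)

no

9 ∈ ⟨4⟩ iff 9^5 ≡ 1 (mod 31), since |⟨4⟩| = 5.
9^5 mod 31 = 25.
Since 25 ≠ 1, 9 does not lie in the subgroup.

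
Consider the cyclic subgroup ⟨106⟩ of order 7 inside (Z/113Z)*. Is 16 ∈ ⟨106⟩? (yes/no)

⟨106⟩ has order 7; its elements mod 113 are {1, 16, 28, 30, 49, 106, 109}.
16 is in this set.

yes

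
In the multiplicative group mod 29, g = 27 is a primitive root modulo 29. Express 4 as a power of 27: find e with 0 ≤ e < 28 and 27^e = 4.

2

Successive powers of 27 modulo 29:
  27^0=1  27^1=27  27^2=4
So 27^2 ≡ 4 (mod 29), giving e = 2.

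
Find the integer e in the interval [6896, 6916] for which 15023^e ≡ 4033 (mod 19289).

Compute 15023^6896 mod 19289 = 6480, then multiply by 15023 repeatedly:
  15023^6896=6480  15023^6897=16746  15023^6898=8020  15023^6899=5366  15023^6900=4687
  15023^6901=7951  15023^6902=10385  15023^6903=4423  15023^6904=15413  15023^6905=4343
  15023^6906=9491  15023^6907=18294  15023^6908=1090  15023^6909=17998  15023^6910=10041
  15023^6911=5963  15023^6912=4033
Found 4033 at exponent 6912.

6912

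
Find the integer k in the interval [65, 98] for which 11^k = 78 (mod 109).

Compute 11^65 mod 109 = 56, then multiply by 11 repeatedly:
  11^65=56  11^66=71  11^67=18  11^68=89  11^69=107
  11^70=87  11^71=85  11^72=63  11^73=39  11^74=102
  11^75=32  11^76=25  11^77=57  11^78=82  11^79=30
  11^80=3  11^81=33  11^82=36  11^83=69  11^84=105
  11^85=65  11^86=61  11^87=17  11^88=78
Found 78 at exponent 88.

88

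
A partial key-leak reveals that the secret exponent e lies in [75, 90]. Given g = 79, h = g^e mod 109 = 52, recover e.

Compute 79^75 mod 109 = 54, then multiply by 79 repeatedly:
  79^75=54  79^76=15  79^77=95  79^78=93  79^79=44
  79^80=97  79^81=33  79^82=100  79^83=52
Found 52 at exponent 83.

83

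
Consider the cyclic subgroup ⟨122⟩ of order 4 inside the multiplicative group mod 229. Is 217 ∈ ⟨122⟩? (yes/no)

no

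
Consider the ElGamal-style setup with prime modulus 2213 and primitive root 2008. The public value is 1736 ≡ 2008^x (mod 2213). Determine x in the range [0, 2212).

2150

Baby-step giant-step with m = ceil(sqrt(2212)) = 48.
Baby table (2008^j mod 2213 for j=0..47):
  0:1  1:2008  2:2191  3:84  4:484  5:365  6:417  7:822
  8:1891  9:1833  10:445  11:1721  12:1275  13:1972  14:719  15:876
  16:1886  17:645  18:555  19:1301  20:1068  21:147  22:847  23:1192
  24:1283  25:332  26:543  27:1548  28:1332  29:1352  30:1678  31:1238
  32:705  33:1533  34:2194  35:1682  36:418  37:617  38:1869  39:1917
  40:929  41:2086  42:1692  43:581  44:397  45:496  46:118  47:153
Giant step factor: 2008^(-48) ≡ 52 (mod 2213).
Scan 1736·52^i mod 2213 for i = 0, 1, …:
  i=0: 1736   i=1: 1752   i=2: 371   i=3: 1588
  i=4: 695   i=5: 732   i=6: 443   i=7: 906
  i=8: 639   i=9: 33     …   i=43: 1185
  i=44: 1869
Match at i=44, j=38: x = 44·48 + 38 = 2150.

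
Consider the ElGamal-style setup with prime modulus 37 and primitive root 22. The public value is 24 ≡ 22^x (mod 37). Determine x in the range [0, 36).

23

Successive powers of 22 modulo 37:
  22^0=1  22^1=22  22^2=3  22^3=29  22^4=9  22^5=13
  22^6=27  22^7=2  22^8=7  22^9=6  22^10=21  22^11=18
  22^12=26  22^13=17  22^14=4  22^15=14  22^16=12  22^17=5
  22^18=36  22^19=15  22^20=34  22^21=8  22^22=28  22^23=24
So 22^23 ≡ 24 (mod 37), giving x = 23.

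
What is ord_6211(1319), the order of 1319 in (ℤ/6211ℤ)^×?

3105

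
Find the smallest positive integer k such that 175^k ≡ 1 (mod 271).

135

The order of 175 must divide p − 1 = 270 = 2 · 3^3 · 5.
Divisors: 1, 2, 3, 5, 6, 9, 10, 15, 18, 27, 30, 45, 54, 90, 135, 270.
Check each in increasing order: 175^1 ≡ 175;  175^2 ≡ 2;  175^3 ≡ 79;  175^5 ≡ 158;  175^6 ≡ 8;  175^9 ≡ 90;  175^10 ≡ 32;  175^15 ≡ 178;  175^18 ≡ 241;  175^27 ≡ 10;  175^30 ≡ 248;  175^45 ≡ 242;  175^54 ≡ 100;  175^90 ≡ 28;  175^135 ≡ 1.
Smallest exponent giving 1 is 135.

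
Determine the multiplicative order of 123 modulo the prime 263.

The order of 123 must divide p − 1 = 262 = 2 · 131.
Divisors: 1, 2, 131, 262.
Check each in increasing order: 123^1 ≡ 123;  123^2 ≡ 138;  123^131 ≡ 262;  123^262 ≡ 1.
Smallest exponent giving 1 is 262.

262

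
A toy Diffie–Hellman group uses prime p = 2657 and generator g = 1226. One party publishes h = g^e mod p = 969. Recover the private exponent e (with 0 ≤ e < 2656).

Baby-step giant-step with m = ceil(sqrt(2656)) = 52.
Baby table (1226^j mod 2657 for j=0..51):
  0:1  1:1226  2:1871  3:855  4:1372  5:191  6:350  7:1323
  8:1228  9:1666  10:1940  11:425  12:278  13:732  14:2023  15:1217
  16:1465  17:2615  18:1648  19:1128  20:1288  21:830  22:2606  23:1242
  24:231  25:1564  26:1767  27:887  28:749  29:1609  30:1140  31:58
  32:2026  33:2238  34:1764  35:2523  36:450  37:1701  38:2338  39:2142
  40:976  41:926  42:737  43:182  44:2601  45:426  46:1504  47:2603
  48:221  49:2589  50:1656  51:308
Giant step factor: 1226^(-52) ≡ 2547 (mod 2657).
Scan 969·2547^i mod 2657 for i = 0, 1, …:
  i=0: 969   i=1: 2347   i=2: 2216   i=3: 684
  i=4: 1813   i=5: 2502   i=6: 1108   i=7: 342
  i=8: 2235   i=9: 1251     …   i=19: 707
  i=20: 1940
Match at i=20, j=10: e = 20·52 + 10 = 1050.

1050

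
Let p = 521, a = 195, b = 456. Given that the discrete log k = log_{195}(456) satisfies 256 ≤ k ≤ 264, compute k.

Compute 195^256 mod 521 = 464, then multiply by 195 repeatedly:
  195^256=464  195^257=347  195^258=456
Found 456 at exponent 258.

258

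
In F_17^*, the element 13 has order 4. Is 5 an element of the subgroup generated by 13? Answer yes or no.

⟨13⟩ has order 4; its elements mod 17 are {1, 4, 13, 16}.
5 is not in this set.

no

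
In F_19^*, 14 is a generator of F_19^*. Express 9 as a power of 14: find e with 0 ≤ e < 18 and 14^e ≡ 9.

Successive powers of 14 modulo 19:
  14^0=1  14^1=14  14^2=6  14^3=8  14^4=17  14^5=10
  14^6=7  14^7=3  14^8=4  14^9=18  14^10=5  14^11=13
  14^12=11  14^13=2  14^14=9
So 14^14 ≡ 9 (mod 19), giving e = 14.

14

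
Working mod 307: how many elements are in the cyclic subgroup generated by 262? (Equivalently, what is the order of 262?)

153

The order of 262 must divide p − 1 = 306 = 2 · 3^2 · 17.
Divisors: 1, 2, 3, 6, 9, 17, 18, 34, 51, 102, 153, 306.
Check each in increasing order: 262^1 ≡ 262;  262^2 ≡ 183;  262^3 ≡ 54;  262^6 ≡ 153;  262^9 ≡ 280;  262^17 ≡ 168;  262^18 ≡ 115;  262^34 ≡ 287;  262^51 ≡ 17;  262^102 ≡ 289;  262^153 ≡ 1.
Smallest exponent giving 1 is 153.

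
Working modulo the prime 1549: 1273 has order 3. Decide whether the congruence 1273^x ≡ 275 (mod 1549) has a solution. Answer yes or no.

⟨1273⟩ has order 3; its elements mod 1549 are {1, 275, 1273}.
275 is in this set.

yes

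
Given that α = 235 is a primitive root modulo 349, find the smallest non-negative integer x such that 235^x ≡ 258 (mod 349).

Successive powers of 235 modulo 349:
  235^0=1  235^1=235  235^2=83  235^3=310  235^4=258
So 235^4 ≡ 258 (mod 349), giving x = 4.

4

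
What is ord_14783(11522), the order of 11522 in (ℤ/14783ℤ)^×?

The order of 11522 must divide p − 1 = 14782 = 2 · 19 · 389.
Divisors: 1, 2, 19, 38, 389, 778, 7391, 14782.
Check each in increasing order: 11522^1 ≡ 11522;  11522^2 ≡ 5144;  11522^19 ≡ 9976;  11522^38 ≡ 1420;  11522^389 ≡ 2860;  11522^778 ≡ 4601;  11522^7391 ≡ 1.
Smallest exponent giving 1 is 7391.

7391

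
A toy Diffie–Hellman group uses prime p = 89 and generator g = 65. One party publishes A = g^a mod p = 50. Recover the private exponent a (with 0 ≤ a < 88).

84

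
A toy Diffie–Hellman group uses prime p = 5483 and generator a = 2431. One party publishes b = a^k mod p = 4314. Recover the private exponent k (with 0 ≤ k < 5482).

Baby-step giant-step with m = ceil(sqrt(5482)) = 75.
Baby table (2431^j mod 5483 for j=0..74):
  0:1  1:2431  2:4570  3:1112  4:153  5:4582  6:2869  7:163
  8:1477  9:4705  10:317  11:3007  12:1178  13:1592  14:4637  15:4982
  16:4778  17:2324  18:2154  19:109  20:1795  21:4660  22:582  23:228
  24:485  25:190  26:1318  27:1986  28:2926  29:1655  30:4266  31:2293
  32:3555  33:997  34:221  35:5400  36:1098  37:4500  38:915  39:3750
  40:3504  41:3125  42:2920  43:3518  44:4261  45:1104  46:2637  47:920
  48:4939  49:4422  50:3202  51:3685  52:4496  53:2157  54:1919  55:4539
  56:2513  57:1041  58:3008  59:3609  60:679  61:266  62:5135  63:3877
  64:5193  65:2317  66:1586  67:1017  68:4977  69:3589  70:1406  71:2077
  72:4827  73:817  74:1281
Giant step factor: 2431^(-75) ≡ 4024 (mod 5483).
Scan 4314·4024^i mod 5483 for i = 0, 1, …:
  i=0: 4314   i=1: 358   i=2: 4046   i=3: 2077
Match at i=3, j=71: k = 3·75 + 71 = 296.

296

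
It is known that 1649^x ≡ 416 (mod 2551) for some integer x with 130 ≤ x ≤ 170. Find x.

Compute 1649^130 mod 2551 = 2115, then multiply by 1649 repeatedly:
  1649^130=2115  1649^131=418  1649^132=512  1649^133=2458  1649^134=2254
  1649^135=39  1649^136=536  1649^137=1218  1649^138=845  1649^139=559
  1649^140=880  1649^141=2152  1649^142=207  1649^143=2060  1649^144=1559
  1649^145=1934  1649^146=416
Found 416 at exponent 146.

146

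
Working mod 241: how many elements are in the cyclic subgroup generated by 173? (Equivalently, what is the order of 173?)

The order of 173 must divide p − 1 = 240 = 2^4 · 3 · 5.
Divisors: 1, 2, 3, 4, 5, 6, 8, 10, 12, 15, 16, 20, 24, 30, 40, 48, 60, 80, 120, 240.
Check each in increasing order: 173^1 ≡ 173;  173^2 ≡ 45;  173^3 ≡ 73;  173^4 ≡ 97;  173^5 ≡ 152;  173^6 ≡ 27;  173^8 ≡ 10;  173^10 ≡ 209;  173^12 ≡ 6;  173^15 ≡ 197;  173^16 ≡ 100;  173^20 ≡ 60;  173^24 ≡ 36;  173^30 ≡ 8;  173^40 ≡ 226;  173^48 ≡ 91;  173^60 ≡ 64;  173^80 ≡ 225;  173^120 ≡ 240;  173^240 ≡ 1.
Smallest exponent giving 1 is 240.

240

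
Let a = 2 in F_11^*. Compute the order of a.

10

The order of 2 must divide p − 1 = 10 = 2 · 5.
Divisors: 1, 2, 5, 10.
Check each in increasing order: 2^1 ≡ 2;  2^2 ≡ 4;  2^5 ≡ 10;  2^10 ≡ 1.
Smallest exponent giving 1 is 10.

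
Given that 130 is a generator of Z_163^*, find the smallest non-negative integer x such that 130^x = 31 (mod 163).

105

Baby-step giant-step with m = ceil(sqrt(162)) = 13.
Baby table (130^j mod 163 for j=0..12):
  0:1  1:130  2:111  3:86  4:96  5:92  6:61  7:106
  8:88  9:30  10:151  11:70  12:135
Giant step factor: 130^(-13) ≡ 3 (mod 163).
Scan 31·3^i mod 163 for i = 0, 1, …:
  i=0: 31   i=1: 93   i=2: 116   i=3: 22
  i=4: 66   i=5: 35   i=6: 105   i=7: 152
  i=8: 130
Match at i=8, j=1: x = 8·13 + 1 = 105.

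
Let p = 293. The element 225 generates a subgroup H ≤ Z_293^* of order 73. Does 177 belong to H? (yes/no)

177 ∈ ⟨225⟩ iff 177^73 ≡ 1 (mod 293), since |⟨225⟩| = 73.
177^73 mod 293 = 138.
Since 138 ≠ 1, 177 does not lie in the subgroup.

no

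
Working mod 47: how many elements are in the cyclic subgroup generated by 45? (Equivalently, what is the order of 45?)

The order of 45 must divide p − 1 = 46 = 2 · 23.
Divisors: 1, 2, 23, 46.
Check each in increasing order: 45^1 ≡ 45;  45^2 ≡ 4;  45^23 ≡ 46;  45^46 ≡ 1.
Smallest exponent giving 1 is 46.

46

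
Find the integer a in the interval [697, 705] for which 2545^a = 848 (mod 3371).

703

Compute 2545^697 mod 3371 = 2155, then multiply by 2545 repeatedly:
  2545^697=2155  2545^698=3229  2545^699=2678  2545^700=2719  2545^701=2563
  2545^702=3321  2545^703=848
Found 848 at exponent 703.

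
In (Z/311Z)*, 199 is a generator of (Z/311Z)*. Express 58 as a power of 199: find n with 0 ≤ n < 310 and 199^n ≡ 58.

Baby-step giant-step with m = ceil(sqrt(310)) = 18.
Baby table (199^j mod 311 for j=0..17):
  0:1  1:199  2:104  3:170  4:242  5:264  6:288  7:88
  8:96  9:133  10:32  11:148  12:218  13:153  14:280  15:51
  16:197  17:17
Giant step factor: 199^(-18) ≡ 90 (mod 311).
Scan 58·90^i mod 311 for i = 0, 1, …:
  i=0: 58   i=1: 244   i=2: 190   i=3: 306
  i=4: 172   i=5: 241   i=6: 231   i=7: 264
Match at i=7, j=5: n = 7·18 + 5 = 131.

131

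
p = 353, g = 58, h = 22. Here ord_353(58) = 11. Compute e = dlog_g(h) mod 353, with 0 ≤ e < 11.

Successive powers of 58 modulo 353:
  58^0=1  58^1=58  58^2=187  58^3=256  58^4=22
So 58^4 ≡ 22 (mod 353), giving e = 4.

4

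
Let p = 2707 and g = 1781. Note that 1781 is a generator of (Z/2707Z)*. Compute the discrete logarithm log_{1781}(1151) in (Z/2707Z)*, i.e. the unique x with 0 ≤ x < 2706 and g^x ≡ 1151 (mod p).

Baby-step giant-step with m = ceil(sqrt(2706)) = 53.
Baby table (1781^j mod 2707 for j=0..52):
  0:1  1:1781  2:2064  3:2585  4:1985  5:2650  6:1349  7:1460
  8:1540  9:549  10:542  11:1610  12:697  13:1551  14:1191  15:1590
  16:268  17:876  18:924  19:2495  20:1408  21:966  22:1501  23:1472
  24:1256  25:954  26:1785  27:1067  28:13  29:1497  30:2469  31:1121
  32:1442  33:1966  34:1295  35:31  36:1071  37:1723  38:1632  39:1981
  40:940  41:1214  42:1948  43:1721  44:777  45:560  46:1184  47:2658
  48:2062  49:1730  50:564  51:187  52:86
Giant step factor: 1781^(-53) ≡ 1553 (mod 2707).
Scan 1151·1553^i mod 2707 for i = 0, 1, …:
  i=0: 1151   i=1: 883   i=2: 1557   i=3: 670
  i=4: 1022   i=5: 864   i=6: 1827   i=7: 395
  i=8: 1653   i=9: 873     …   i=46: 512
  i=47: 1985
Match at i=47, j=4: x = 47·53 + 4 = 2495.

2495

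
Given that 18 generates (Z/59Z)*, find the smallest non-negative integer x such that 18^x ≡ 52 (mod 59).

51

Baby-step giant-step with m = ceil(sqrt(58)) = 8.
Baby table (18^j mod 59 for j=0..7):
  0:1  1:18  2:29  3:50  4:15  5:34  6:22  7:42
Giant step factor: 18^(-8) ≡ 16 (mod 59).
Scan 52·16^i mod 59 for i = 0, 1, …:
  i=0: 52   i=1: 6   i=2: 37   i=3: 2
  i=4: 32   i=5: 40   i=6: 50
Match at i=6, j=3: x = 6·8 + 3 = 51.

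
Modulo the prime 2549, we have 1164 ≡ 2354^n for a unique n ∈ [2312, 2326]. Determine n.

2317

Compute 2354^2312 mod 2549 = 2069, then multiply by 2354 repeatedly:
  2354^2312=2069  2354^2313=1836  2354^2314=1389  2354^2315=1888  2354^2316=1445
  2354^2317=1164
Found 1164 at exponent 2317.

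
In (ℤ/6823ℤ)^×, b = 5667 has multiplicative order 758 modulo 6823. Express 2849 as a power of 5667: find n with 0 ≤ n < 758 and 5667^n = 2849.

298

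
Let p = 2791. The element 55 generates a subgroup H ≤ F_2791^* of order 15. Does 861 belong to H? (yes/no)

yes

⟨55⟩ has order 15; its elements mod 2791 are {1, 55, 91, 203, 234, 522, 800, 861, 1706, 1727, 1741, 1757, 2135, 2214, 2699}.
861 is in this set.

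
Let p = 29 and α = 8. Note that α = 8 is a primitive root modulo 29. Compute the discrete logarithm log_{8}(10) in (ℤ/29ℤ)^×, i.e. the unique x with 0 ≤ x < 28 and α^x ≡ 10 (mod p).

Successive powers of 8 modulo 29:
  8^0=1  8^1=8  8^2=6  8^3=19  8^4=7  8^5=27
  8^6=13  8^7=17  8^8=20  8^9=15  8^10=4  8^11=3
  8^12=24  8^13=18  8^14=28  8^15=21  8^16=23  8^17=10
So 8^17 ≡ 10 (mod 29), giving x = 17.

17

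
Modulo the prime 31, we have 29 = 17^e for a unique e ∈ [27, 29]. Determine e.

Compute 17^27 mod 31 = 29, then multiply by 17 repeatedly:
  17^27=29
Found 29 at exponent 27.

27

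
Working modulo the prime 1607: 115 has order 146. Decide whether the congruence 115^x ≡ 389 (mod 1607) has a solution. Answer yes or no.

389 ∈ ⟨115⟩ iff 389^146 ≡ 1 (mod 1607), since |⟨115⟩| = 146.
389^146 mod 1607 = 828.
Since 828 ≠ 1, 389 does not lie in the subgroup.

no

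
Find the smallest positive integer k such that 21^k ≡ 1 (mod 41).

The order of 21 must divide p − 1 = 40 = 2^3 · 5.
Divisors: 1, 2, 4, 5, 8, 10, 20, 40.
Check each in increasing order: 21^1 ≡ 21;  21^2 ≡ 31;  21^4 ≡ 18;  21^5 ≡ 9;  21^8 ≡ 37;  21^10 ≡ 40;  21^20 ≡ 1.
Smallest exponent giving 1 is 20.

20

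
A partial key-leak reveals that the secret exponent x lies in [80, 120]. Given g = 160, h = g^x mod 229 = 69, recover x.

115

Compute 160^80 mod 229 = 171, then multiply by 160 repeatedly:
  160^80=171  160^81=109  160^82=36  160^83=35  160^84=104
  160^85=152  160^86=46  160^87=32  160^88=82  160^89=67
  160^90=186  160^91=219  160^92=3  160^93=22  160^94=85
  160^95=89  160^96=42  160^97=79  160^98=45  160^99=101
  160^100=130  160^101=190  160^102=172  160^103=40  160^104=217
  160^105=141  160^106=118  160^107=102  160^108=61  160^109=142
  160^110=49  160^111=54  160^112=167  160^113=156  160^114=228
  160^115=69
Found 69 at exponent 115.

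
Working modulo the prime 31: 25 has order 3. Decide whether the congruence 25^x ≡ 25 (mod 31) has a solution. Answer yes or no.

yes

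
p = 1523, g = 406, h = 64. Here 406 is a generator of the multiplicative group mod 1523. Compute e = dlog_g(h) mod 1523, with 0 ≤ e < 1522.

Baby-step giant-step with m = ceil(sqrt(1522)) = 40.
Baby table (406^j mod 1523 for j=0..39):
  0:1  1:406  2:352  3:1273  4:541  5:334  6:57  7:297
  8:265  9:980  10:377  11:762  12:203  13:176  14:1398  15:1032
  16:167  17:790  18:910  19:894  20:490  21:950  22:381  23:863
  24:88  25:699  26:516  27:845  28:395  29:455  30:447  31:245
  32:475  33:952  34:1193  35:44  36:1111  37:258  38:1184  39:959
Giant step factor: 406^(-40) ≡ 1041 (mod 1523).
Scan 64·1041^i mod 1523 for i = 0, 1, …:
  i=0: 64   i=1: 1135   i=2: 1210   i=3: 89
  i=4: 1269   i=5: 588   i=6: 1385   i=7: 1027
  i=8: 1484   i=9: 522     …   i=35: 679
  i=36: 167
Match at i=36, j=16: e = 36·40 + 16 = 1456.

1456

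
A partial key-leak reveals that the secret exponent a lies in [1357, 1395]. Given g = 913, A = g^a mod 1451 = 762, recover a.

1379

Compute 913^1357 mod 1451 = 341, then multiply by 913 repeatedly:
  913^1357=341  913^1358=819  913^1359=482  913^1360=413  913^1361=1260
  913^1362=1188  913^1363=747  913^1364=41  913^1365=1158  913^1366=926
  913^1367=956  913^1368=777  913^1369=1313  913^1370=243  913^1371=1307
  913^1372=569  913^1373=39  913^1374=783  913^1375=987  913^1376=60
  913^1377=1093  913^1378=1072  913^1379=762
Found 762 at exponent 1379.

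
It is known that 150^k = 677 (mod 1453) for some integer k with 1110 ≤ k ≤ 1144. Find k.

1127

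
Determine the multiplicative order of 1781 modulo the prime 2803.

The order of 1781 must divide p − 1 = 2802 = 2 · 3 · 467.
Divisors: 1, 2, 3, 6, 467, 934, 1401, 2802.
Check each in increasing order: 1781^1 ≡ 1781;  1781^2 ≡ 1768;  1781^3 ≡ 1039;  1781^6 ≡ 366;  1781^467 ≡ 2802;  1781^934 ≡ 1.
Smallest exponent giving 1 is 934.

934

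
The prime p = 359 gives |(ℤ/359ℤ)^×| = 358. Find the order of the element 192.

The order of 192 must divide p − 1 = 358 = 2 · 179.
Divisors: 1, 2, 179, 358.
Check each in increasing order: 192^1 ≡ 192;  192^2 ≡ 246;  192^179 ≡ 1.
Smallest exponent giving 1 is 179.

179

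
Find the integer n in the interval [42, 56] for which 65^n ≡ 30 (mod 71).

50

Compute 65^42 mod 71 = 54, then multiply by 65 repeatedly:
  65^42=54  65^43=31  65^44=27  65^45=51  65^46=49
  65^47=61  65^48=60  65^49=66  65^50=30
Found 30 at exponent 50.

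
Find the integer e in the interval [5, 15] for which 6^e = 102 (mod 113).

Compute 6^5 mod 113 = 92, then multiply by 6 repeatedly:
  6^5=92  6^6=100  6^7=35  6^8=97  6^9=17
  6^10=102
Found 102 at exponent 10.

10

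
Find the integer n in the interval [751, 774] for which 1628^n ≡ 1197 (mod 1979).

Compute 1628^751 mod 1979 = 1419, then multiply by 1628 repeatedly:
  1628^751=1419  1628^752=639  1628^753=1317  1628^754=819  1628^755=1465
  1628^756=325  1628^757=707  1628^758=1197
Found 1197 at exponent 758.

758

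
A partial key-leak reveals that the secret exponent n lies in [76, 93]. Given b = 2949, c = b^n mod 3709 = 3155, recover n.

83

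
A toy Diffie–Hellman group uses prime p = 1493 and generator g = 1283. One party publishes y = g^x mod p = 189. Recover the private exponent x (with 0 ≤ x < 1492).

Baby-step giant-step with m = ceil(sqrt(1492)) = 39.
Baby table (1283^j mod 1493 for j=0..38):
  0:1  1:1283  2:803  3:79  4:1326  5:731  6:269  7:244
  8:1015  9:349  10:1360  11:1056  12:697  13:1437  14:1309  15:1315
  16:55  17:394  18:868  19:1359  20:1266  21:1387  22:1358  23:1476
  24:584  25:1279  26:150  27:1346  28:1010  29:1399  30:331  31:661
  32:39  33:768  34:1457  35:95  36:952  37:142  38:40
Giant step factor: 1283^(-39) ≡ 99 (mod 1493).
Scan 189·99^i mod 1493 for i = 0, 1, …:
  i=0: 189   i=1: 795   i=2: 1069   i=3: 1321
  i=4: 888   i=5: 1318   i=6: 591   i=7: 282
  i=8: 1044   i=9: 339     …   i=37: 289
  i=38: 244
Match at i=38, j=7: x = 38·39 + 7 = 1489.

1489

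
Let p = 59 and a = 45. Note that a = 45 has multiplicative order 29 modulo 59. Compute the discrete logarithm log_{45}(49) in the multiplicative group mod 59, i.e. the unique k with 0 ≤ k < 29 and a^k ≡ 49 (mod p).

8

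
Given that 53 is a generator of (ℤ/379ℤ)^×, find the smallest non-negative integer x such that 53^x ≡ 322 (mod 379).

Baby-step giant-step with m = ceil(sqrt(378)) = 20.
Baby table (53^j mod 379 for j=0..19):
  0:1  1:53  2:156  3:309  4:80  5:71  6:352  7:85
  8:336  9:374  10:114  11:357  12:350  13:358  14:24  15:135
  16:333  17:215  18:25  19:188
Giant step factor: 53^(-20) ≡ 348 (mod 379).
Scan 322·348^i mod 379 for i = 0, 1, …:
  i=0: 322   i=1: 251   i=2: 178   i=3: 167
  i=4: 129   i=5: 170   i=6: 36   i=7: 21
  i=8: 107   i=9: 94     …   i=16: 105
  i=17: 156
Match at i=17, j=2: x = 17·20 + 2 = 342.

342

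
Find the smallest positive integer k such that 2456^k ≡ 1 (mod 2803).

The order of 2456 must divide p − 1 = 2802 = 2 · 3 · 467.
Divisors: 1, 2, 3, 6, 467, 934, 1401, 2802.
Check each in increasing order: 2456^1 ≡ 2456;  2456^2 ≡ 2683;  2456^3 ≡ 2398;  2456^6 ≡ 1451;  2456^467 ≡ 1.
Smallest exponent giving 1 is 467.

467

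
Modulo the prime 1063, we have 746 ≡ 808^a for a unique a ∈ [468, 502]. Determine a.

Compute 808^468 mod 1063 = 17, then multiply by 808 repeatedly:
  808^468=17  808^469=980  808^470=968  808^471=839  808^472=781
  808^473=689  808^474=763  808^475=1027  808^476=676  808^477=889
  808^478=787  808^479=222  808^480=792  808^481=10  808^482=639
  808^483=757  808^484=431  808^485=647  808^486=843  808^487=824
  808^488=354  808^489=85  808^490=648  808^491=588  808^492=1006
  808^493=716  808^494=256  808^495=626  808^496=883  808^497=191
  808^498=193  808^499=746
Found 746 at exponent 499.

499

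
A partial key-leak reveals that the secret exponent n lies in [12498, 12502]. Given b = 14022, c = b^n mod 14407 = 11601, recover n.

Compute 14022^12498 mod 14407 = 3450, then multiply by 14022 repeatedly:
  14022^12498=3450  14022^12499=11601
Found 11601 at exponent 12499.

12499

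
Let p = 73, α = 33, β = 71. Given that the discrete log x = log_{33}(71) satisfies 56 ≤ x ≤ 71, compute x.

Compute 33^56 mod 73 = 16, then multiply by 33 repeatedly:
  33^56=16  33^57=17  33^58=50  33^59=44  33^60=65
  33^61=28  33^62=48  33^63=51  33^64=4  33^65=59
  33^66=49  33^67=11  33^68=71
Found 71 at exponent 68.

68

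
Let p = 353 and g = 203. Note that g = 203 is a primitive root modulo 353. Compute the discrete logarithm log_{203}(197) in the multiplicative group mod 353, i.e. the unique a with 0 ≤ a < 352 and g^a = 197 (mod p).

278

Baby-step giant-step with m = ceil(sqrt(352)) = 19.
Baby table (203^j mod 353 for j=0..18):
  0:1  1:203  2:261  3:33  4:345  5:141  6:30  7:89
  8:64  9:284  10:113  11:347  12:194  13:199  14:155  15:48
  16:213  17:173  18:172
Giant step factor: 203^(-19) ≡ 148 (mod 353).
Scan 197·148^i mod 353 for i = 0, 1, …:
  i=0: 197   i=1: 210   i=2: 16   i=3: 250
  i=4: 288   i=5: 264   i=6: 242   i=7: 163
  i=8: 120   i=9: 110     …   i=13: 340
  i=14: 194
Match at i=14, j=12: a = 14·19 + 12 = 278.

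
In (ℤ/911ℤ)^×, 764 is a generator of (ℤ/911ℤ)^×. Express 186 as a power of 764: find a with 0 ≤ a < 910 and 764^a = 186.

760

Baby-step giant-step with m = ceil(sqrt(910)) = 31.
Baby table (764^j mod 911 for j=0..30):
  0:1  1:764  2:656  3:134  4:344  5:448  6:647  7:546
  8:817  9:153  10:284  11:158  12:460  13:705  14:219  15:603
  16:637  17:194  18:634  19:635  20:488  21:233  22:367  23:711
  24:248  25:895  26:530  27:436  28:589  29:873  30:120
Giant step factor: 764^(-31) ≡ 611 (mod 911).
Scan 186·611^i mod 911 for i = 0, 1, …:
  i=0: 186   i=1: 682   i=2: 375   i=3: 464
  i=4: 183   i=5: 671   i=6: 31   i=7: 721
  i=8: 518   i=9: 381     …   i=23: 505
  i=24: 637
Match at i=24, j=16: a = 24·31 + 16 = 760.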